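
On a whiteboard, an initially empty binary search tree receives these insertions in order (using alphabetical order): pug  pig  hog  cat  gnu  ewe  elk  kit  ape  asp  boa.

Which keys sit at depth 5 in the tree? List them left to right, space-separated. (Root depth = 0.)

Resulting structure (node: left, right):
  pug: L=pig, R=–
  pig: L=hog, R=–
  hog: L=cat, R=kit
  cat: L=ape, R=gnu
  gnu: L=ewe, R=–
  ewe: L=elk, R=–
  elk: L=–, R=–
  kit: L=–, R=–
  ape: L=–, R=asp
  asp: L=–, R=boa
  boa: L=–, R=–

asp ewe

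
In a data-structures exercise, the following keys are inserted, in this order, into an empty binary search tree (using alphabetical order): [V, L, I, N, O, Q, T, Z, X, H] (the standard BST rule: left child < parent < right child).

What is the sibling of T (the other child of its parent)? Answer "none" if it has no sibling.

none

V: root
L: left child of V (depth 1)
I: left child of L (depth 2)
N: right child of L (depth 2)
O: right child of N (depth 3)
Q: right child of O (depth 4)
T: right child of Q (depth 5)
Z: right child of V (depth 1)
X: left child of Z (depth 2)
H: left child of I (depth 3)

T's parent is Q, which has only one child.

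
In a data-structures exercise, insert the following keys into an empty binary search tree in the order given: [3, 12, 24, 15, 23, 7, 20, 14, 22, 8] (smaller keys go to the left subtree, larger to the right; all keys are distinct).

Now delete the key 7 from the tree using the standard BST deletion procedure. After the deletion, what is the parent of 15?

24

Insert 3: tree is empty, so 3 becomes the root.
Insert 12: 12 > 3 → go right. Place as right child of 3.
Insert 24: 24 > 3 → go right; 24 > 12 → go right. Place as right child of 12.
Insert 15: 15 > 3 → go right; 15 > 12 → go right; 15 < 24 → go left. Place as left child of 24.
Insert 23: 23 > 3 → go right; 23 > 12 → go right; 23 < 24 → go left; 23 > 15 → go right. Place as right child of 15.
Insert 7: 7 > 3 → go right; 7 < 12 → go left. Place as left child of 12.
Insert 20: 20 > 3 → go right; 20 > 12 → go right; 20 < 24 → go left; 20 > 15 → go right; 20 < 23 → go left. Place as left child of 23.
Insert 14: 14 > 3 → go right; 14 > 12 → go right; 14 < 24 → go left; 14 < 15 → go left. Place as left child of 15.
Insert 22: 22 > 3 → go right; 22 > 12 → go right; 22 < 24 → go left; 22 > 15 → go right; 22 < 23 → go left; 22 > 20 → go right. Place as right child of 20.
Insert 8: 8 > 3 → go right; 8 < 12 → go left; 8 > 7 → go right. Place as right child of 7.

Delete 7 (at most one child — splice it out).
After deletion, 15's parent is 24.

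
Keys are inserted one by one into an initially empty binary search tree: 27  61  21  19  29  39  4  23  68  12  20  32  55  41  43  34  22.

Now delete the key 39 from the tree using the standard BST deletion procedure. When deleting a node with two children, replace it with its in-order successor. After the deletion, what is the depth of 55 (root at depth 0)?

Resulting structure (node: left, right):
  27: L=21, R=61
  61: L=29, R=68
  21: L=19, R=23
  19: L=4, R=20
  29: L=–, R=39
  39: L=32, R=55
  4: L=–, R=12
  23: L=22, R=–
  68: L=–, R=–
  12: L=–, R=–
  20: L=–, R=–
  32: L=–, R=34
  55: L=41, R=–
  41: L=–, R=43
  43: L=–, R=–
  34: L=–, R=–
  22: L=–, R=–

Delete 39 (two children — replace with in-order successor).
After deletion, path to 55: 27 → 61 → 29 → 41 → 55.

4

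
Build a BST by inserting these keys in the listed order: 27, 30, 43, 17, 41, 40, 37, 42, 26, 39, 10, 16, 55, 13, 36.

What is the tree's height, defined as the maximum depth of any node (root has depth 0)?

27: root
30: right child of 27 (depth 1)
43: right child of 30 (depth 2)
17: left child of 27 (depth 1)
41: left child of 43 (depth 3)
40: left child of 41 (depth 4)
37: left child of 40 (depth 5)
42: right child of 41 (depth 4)
26: right child of 17 (depth 2)
39: right child of 37 (depth 6)
10: left child of 17 (depth 2)
16: right child of 10 (depth 3)
55: right child of 43 (depth 3)
13: left child of 16 (depth 4)
36: left child of 37 (depth 6)

The deepest node is 39 at depth 6.

6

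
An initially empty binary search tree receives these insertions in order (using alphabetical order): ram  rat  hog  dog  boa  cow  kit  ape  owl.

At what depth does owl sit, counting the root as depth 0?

ram: root
rat: right child of ram (depth 1)
hog: left child of ram (depth 1)
dog: left child of hog (depth 2)
boa: left child of dog (depth 3)
cow: right child of boa (depth 4)
kit: right child of hog (depth 2)
ape: left child of boa (depth 4)
owl: right child of kit (depth 3)

Path to owl: ram → hog → kit → owl, which is 3 edges.

3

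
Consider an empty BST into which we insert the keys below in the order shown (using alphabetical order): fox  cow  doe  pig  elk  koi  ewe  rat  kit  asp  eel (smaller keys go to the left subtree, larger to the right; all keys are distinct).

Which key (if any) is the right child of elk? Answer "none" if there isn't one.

fox: root
cow: left child of fox (depth 1)
doe: right child of cow (depth 2)
pig: right child of fox (depth 1)
elk: right child of doe (depth 3)
koi: left child of pig (depth 2)
ewe: right child of elk (depth 4)
rat: right child of pig (depth 2)
kit: left child of koi (depth 3)
asp: left child of cow (depth 2)
eel: left child of elk (depth 4)

ewe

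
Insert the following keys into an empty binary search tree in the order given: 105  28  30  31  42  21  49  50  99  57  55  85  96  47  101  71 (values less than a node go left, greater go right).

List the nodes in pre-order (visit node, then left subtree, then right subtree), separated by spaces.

105 28 21 30 31 42 49 47 50 99 57 55 85 71 96 101

Insert 105: tree is empty, so 105 becomes the root.
Insert 28: 28 < 105 → go left. Place as left child of 105.
Insert 30: 30 < 105 → go left; 30 > 28 → go right. Place as right child of 28.
Insert 31: 31 < 105 → go left; 31 > 28 → go right; 31 > 30 → go right. Place as right child of 30.
Insert 42: 42 < 105 → go left; 42 > 28 → go right; 42 > 30 → go right; 42 > 31 → go right. Place as right child of 31.
Insert 21: 21 < 105 → go left; 21 < 28 → go left. Place as left child of 28.
Insert 49: 49 < 105 → go left; 49 > 28 → go right; 49 > 30 → go right; 49 > 31 → go right; 49 > 42 → go right. Place as right child of 42.
Insert 50: 50 < 105 → go left; 50 > 28 → go right; 50 > 30 → go right; 50 > 31 → go right; 50 > 42 → go right; 50 > 49 → go right. Place as right child of 49.
Insert 99: 99 < 105 → go left; 99 > 28 → go right; 99 > 30 → go right; 99 > 31 → go right; 99 > 42 → go right; 99 > 49 → go right; 99 > 50 → go right. Place as right child of 50.
Insert 57: 57 < 105 → go left; 57 > 28 → go right; 57 > 30 → go right; 57 > 31 → go right; 57 > 42 → go right; 57 > 49 → go right; 57 > 50 → go right; 57 < 99 → go left. Place as left child of 99.
Insert 55: 55 < 105 → go left; 55 > 28 → go right; 55 > 30 → go right; 55 > 31 → go right; 55 > 42 → go right; 55 > 49 → go right; 55 > 50 → go right; 55 < 99 → go left; 55 < 57 → go left. Place as left child of 57.
Insert 85: 85 < 105 → go left; 85 > 28 → go right; 85 > 30 → go right; 85 > 31 → go right; 85 > 42 → go right; 85 > 49 → go right; 85 > 50 → go right; 85 < 99 → go left; 85 > 57 → go right. Place as right child of 57.
Insert 96: 96 < 105 → go left; 96 > 28 → go right; 96 > 30 → go right; 96 > 31 → go right; 96 > 42 → go right; 96 > 49 → go right; 96 > 50 → go right; 96 < 99 → go left; 96 > 57 → go right; 96 > 85 → go right. Place as right child of 85.
Insert 47: 47 < 105 → go left; 47 > 28 → go right; 47 > 30 → go right; 47 > 31 → go right; 47 > 42 → go right; 47 < 49 → go left. Place as left child of 49.
Insert 101: 101 < 105 → go left; 101 > 28 → go right; 101 > 30 → go right; 101 > 31 → go right; 101 > 42 → go right; 101 > 49 → go right; 101 > 50 → go right; 101 > 99 → go right. Place as right child of 99.
Insert 71: 71 < 105 → go left; 71 > 28 → go right; 71 > 30 → go right; 71 > 31 → go right; 71 > 42 → go right; 71 > 49 → go right; 71 > 50 → go right; 71 < 99 → go left; 71 > 57 → go right; 71 < 85 → go left. Place as left child of 85.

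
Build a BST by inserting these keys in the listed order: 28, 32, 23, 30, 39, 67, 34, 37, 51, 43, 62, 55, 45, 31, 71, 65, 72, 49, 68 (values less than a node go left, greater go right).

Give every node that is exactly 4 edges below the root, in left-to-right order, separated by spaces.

37 51 71

Resulting structure (node: left, right):
  28: L=23, R=32
  32: L=30, R=39
  23: L=–, R=–
  30: L=–, R=31
  39: L=34, R=67
  67: L=51, R=71
  34: L=–, R=37
  37: L=–, R=–
  51: L=43, R=62
  43: L=–, R=45
  62: L=55, R=65
  55: L=–, R=–
  45: L=–, R=49
  31: L=–, R=–
  71: L=68, R=72
  65: L=–, R=–
  72: L=–, R=–
  49: L=–, R=–
  68: L=–, R=–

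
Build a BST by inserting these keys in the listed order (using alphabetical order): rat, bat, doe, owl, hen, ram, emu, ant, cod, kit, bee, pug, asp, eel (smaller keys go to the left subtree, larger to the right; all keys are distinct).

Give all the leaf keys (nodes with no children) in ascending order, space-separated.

asp bee eel kit pug

rat: root
bat: left child of rat (depth 1)
doe: right child of bat (depth 2)
owl: right child of doe (depth 3)
hen: left child of owl (depth 4)
ram: right child of owl (depth 4)
emu: left child of hen (depth 5)
ant: left child of bat (depth 2)
cod: left child of doe (depth 3)
kit: right child of hen (depth 5)
bee: left child of cod (depth 4)
pug: left child of ram (depth 5)
asp: right child of ant (depth 3)
eel: left child of emu (depth 6)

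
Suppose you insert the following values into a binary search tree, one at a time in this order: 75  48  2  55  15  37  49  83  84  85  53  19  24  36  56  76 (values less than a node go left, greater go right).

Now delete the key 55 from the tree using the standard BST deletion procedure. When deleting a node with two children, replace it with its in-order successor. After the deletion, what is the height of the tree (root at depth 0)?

7

Resulting structure (node: left, right):
  75: L=48, R=83
  48: L=2, R=55
  2: L=–, R=15
  55: L=49, R=56
  15: L=–, R=37
  37: L=19, R=–
  49: L=–, R=53
  83: L=76, R=84
  84: L=–, R=85
  85: L=–, R=–
  53: L=–, R=–
  19: L=–, R=24
  24: L=–, R=36
  36: L=–, R=–
  56: L=–, R=–
  76: L=–, R=–

Delete 55 (two children — replace with in-order successor).
After deletion, deepest node is 36 at depth 7.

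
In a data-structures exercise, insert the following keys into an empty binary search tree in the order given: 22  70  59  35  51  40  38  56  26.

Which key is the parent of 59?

22: root
70: right child of 22 (depth 1)
59: left child of 70 (depth 2)
35: left child of 59 (depth 3)
51: right child of 35 (depth 4)
40: left child of 51 (depth 5)
38: left child of 40 (depth 6)
56: right child of 51 (depth 5)
26: left child of 35 (depth 4)

70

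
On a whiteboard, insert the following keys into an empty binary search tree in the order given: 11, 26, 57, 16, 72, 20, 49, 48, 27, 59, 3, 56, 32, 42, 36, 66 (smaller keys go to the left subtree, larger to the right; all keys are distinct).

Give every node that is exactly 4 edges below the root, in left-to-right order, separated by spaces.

48 56 59

Resulting structure (node: left, right):
  11: L=3, R=26
  26: L=16, R=57
  57: L=49, R=72
  16: L=–, R=20
  72: L=59, R=–
  20: L=–, R=–
  49: L=48, R=56
  48: L=27, R=–
  27: L=–, R=32
  59: L=–, R=66
  3: L=–, R=–
  56: L=–, R=–
  32: L=–, R=42
  42: L=36, R=–
  36: L=–, R=–
  66: L=–, R=–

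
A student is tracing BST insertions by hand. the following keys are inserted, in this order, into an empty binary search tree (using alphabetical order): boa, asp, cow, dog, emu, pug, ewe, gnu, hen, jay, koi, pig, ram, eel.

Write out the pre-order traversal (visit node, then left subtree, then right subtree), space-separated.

boa asp cow dog emu eel pug ewe gnu hen jay koi pig ram

Insert boa: tree is empty, so boa becomes the root.
Insert asp: asp < boa → go left. Place as left child of boa.
Insert cow: cow > boa → go right. Place as right child of boa.
Insert dog: dog > boa → go right; dog > cow → go right. Place as right child of cow.
Insert emu: emu > boa → go right; emu > cow → go right; emu > dog → go right. Place as right child of dog.
Insert pug: pug > boa → go right; pug > cow → go right; pug > dog → go right; pug > emu → go right. Place as right child of emu.
Insert ewe: ewe > boa → go right; ewe > cow → go right; ewe > dog → go right; ewe > emu → go right; ewe < pug → go left. Place as left child of pug.
Insert gnu: gnu > boa → go right; gnu > cow → go right; gnu > dog → go right; gnu > emu → go right; gnu < pug → go left; gnu > ewe → go right. Place as right child of ewe.
Insert hen: hen > boa → go right; hen > cow → go right; hen > dog → go right; hen > emu → go right; hen < pug → go left; hen > ewe → go right; hen > gnu → go right. Place as right child of gnu.
Insert jay: jay > boa → go right; jay > cow → go right; jay > dog → go right; jay > emu → go right; jay < pug → go left; jay > ewe → go right; jay > gnu → go right; jay > hen → go right. Place as right child of hen.
Insert koi: koi > boa → go right; koi > cow → go right; koi > dog → go right; koi > emu → go right; koi < pug → go left; koi > ewe → go right; koi > gnu → go right; koi > hen → go right; koi > jay → go right. Place as right child of jay.
Insert pig: pig > boa → go right; pig > cow → go right; pig > dog → go right; pig > emu → go right; pig < pug → go left; pig > ewe → go right; pig > gnu → go right; pig > hen → go right; pig > jay → go right; pig > koi → go right. Place as right child of koi.
Insert ram: ram > boa → go right; ram > cow → go right; ram > dog → go right; ram > emu → go right; ram > pug → go right. Place as right child of pug.
Insert eel: eel > boa → go right; eel > cow → go right; eel > dog → go right; eel < emu → go left. Place as left child of emu.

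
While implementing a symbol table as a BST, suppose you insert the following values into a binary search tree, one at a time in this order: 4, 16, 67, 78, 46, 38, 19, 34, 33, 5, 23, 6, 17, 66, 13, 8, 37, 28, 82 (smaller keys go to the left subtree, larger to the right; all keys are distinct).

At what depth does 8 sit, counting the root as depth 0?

Insert 4: tree is empty, so 4 becomes the root.
Insert 16: 16 > 4 → go right. Place as right child of 4.
Insert 67: 67 > 4 → go right; 67 > 16 → go right. Place as right child of 16.
Insert 78: 78 > 4 → go right; 78 > 16 → go right; 78 > 67 → go right. Place as right child of 67.
Insert 46: 46 > 4 → go right; 46 > 16 → go right; 46 < 67 → go left. Place as left child of 67.
Insert 38: 38 > 4 → go right; 38 > 16 → go right; 38 < 67 → go left; 38 < 46 → go left. Place as left child of 46.
Insert 19: 19 > 4 → go right; 19 > 16 → go right; 19 < 67 → go left; 19 < 46 → go left; 19 < 38 → go left. Place as left child of 38.
Insert 34: 34 > 4 → go right; 34 > 16 → go right; 34 < 67 → go left; 34 < 46 → go left; 34 < 38 → go left; 34 > 19 → go right. Place as right child of 19.
Insert 33: 33 > 4 → go right; 33 > 16 → go right; 33 < 67 → go left; 33 < 46 → go left; 33 < 38 → go left; 33 > 19 → go right; 33 < 34 → go left. Place as left child of 34.
Insert 5: 5 > 4 → go right; 5 < 16 → go left. Place as left child of 16.
Insert 23: 23 > 4 → go right; 23 > 16 → go right; 23 < 67 → go left; 23 < 46 → go left; 23 < 38 → go left; 23 > 19 → go right; 23 < 34 → go left; 23 < 33 → go left. Place as left child of 33.
Insert 6: 6 > 4 → go right; 6 < 16 → go left; 6 > 5 → go right. Place as right child of 5.
Insert 17: 17 > 4 → go right; 17 > 16 → go right; 17 < 67 → go left; 17 < 46 → go left; 17 < 38 → go left; 17 < 19 → go left. Place as left child of 19.
Insert 66: 66 > 4 → go right; 66 > 16 → go right; 66 < 67 → go left; 66 > 46 → go right. Place as right child of 46.
Insert 13: 13 > 4 → go right; 13 < 16 → go left; 13 > 5 → go right; 13 > 6 → go right. Place as right child of 6.
Insert 8: 8 > 4 → go right; 8 < 16 → go left; 8 > 5 → go right; 8 > 6 → go right; 8 < 13 → go left. Place as left child of 13.
Insert 37: 37 > 4 → go right; 37 > 16 → go right; 37 < 67 → go left; 37 < 46 → go left; 37 < 38 → go left; 37 > 19 → go right; 37 > 34 → go right. Place as right child of 34.
Insert 28: 28 > 4 → go right; 28 > 16 → go right; 28 < 67 → go left; 28 < 46 → go left; 28 < 38 → go left; 28 > 19 → go right; 28 < 34 → go left; 28 < 33 → go left; 28 > 23 → go right. Place as right child of 23.
Insert 82: 82 > 4 → go right; 82 > 16 → go right; 82 > 67 → go right; 82 > 78 → go right. Place as right child of 78.

Path to 8: 4 → 16 → 5 → 6 → 13 → 8, which is 5 edges.

5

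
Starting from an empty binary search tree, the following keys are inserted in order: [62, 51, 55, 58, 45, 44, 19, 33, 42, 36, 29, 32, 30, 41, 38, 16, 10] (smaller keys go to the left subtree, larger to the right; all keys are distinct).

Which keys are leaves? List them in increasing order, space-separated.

62: root
51: left child of 62 (depth 1)
55: right child of 51 (depth 2)
58: right child of 55 (depth 3)
45: left child of 51 (depth 2)
44: left child of 45 (depth 3)
19: left child of 44 (depth 4)
33: right child of 19 (depth 5)
42: right child of 33 (depth 6)
36: left child of 42 (depth 7)
29: left child of 33 (depth 6)
32: right child of 29 (depth 7)
30: left child of 32 (depth 8)
41: right child of 36 (depth 8)
38: left child of 41 (depth 9)
16: left child of 19 (depth 5)
10: left child of 16 (depth 6)

10 30 38 58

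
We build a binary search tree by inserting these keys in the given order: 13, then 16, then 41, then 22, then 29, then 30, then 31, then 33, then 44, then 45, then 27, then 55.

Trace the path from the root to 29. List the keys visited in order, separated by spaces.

13 16 41 22 29

Resulting structure (node: left, right):
  13: L=–, R=16
  16: L=–, R=41
  41: L=22, R=44
  22: L=–, R=29
  29: L=27, R=30
  30: L=–, R=31
  31: L=–, R=33
  33: L=–, R=–
  44: L=–, R=45
  45: L=–, R=55
  27: L=–, R=–
  55: L=–, R=–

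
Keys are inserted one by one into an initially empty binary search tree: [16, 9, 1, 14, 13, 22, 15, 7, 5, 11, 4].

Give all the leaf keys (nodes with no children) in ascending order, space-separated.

4 11 15 22

Insert 16: tree is empty, so 16 becomes the root.
Insert 9: 9 < 16 → go left. Place as left child of 16.
Insert 1: 1 < 16 → go left; 1 < 9 → go left. Place as left child of 9.
Insert 14: 14 < 16 → go left; 14 > 9 → go right. Place as right child of 9.
Insert 13: 13 < 16 → go left; 13 > 9 → go right; 13 < 14 → go left. Place as left child of 14.
Insert 22: 22 > 16 → go right. Place as right child of 16.
Insert 15: 15 < 16 → go left; 15 > 9 → go right; 15 > 14 → go right. Place as right child of 14.
Insert 7: 7 < 16 → go left; 7 < 9 → go left; 7 > 1 → go right. Place as right child of 1.
Insert 5: 5 < 16 → go left; 5 < 9 → go left; 5 > 1 → go right; 5 < 7 → go left. Place as left child of 7.
Insert 11: 11 < 16 → go left; 11 > 9 → go right; 11 < 14 → go left; 11 < 13 → go left. Place as left child of 13.
Insert 4: 4 < 16 → go left; 4 < 9 → go left; 4 > 1 → go right; 4 < 7 → go left; 4 < 5 → go left. Place as left child of 5.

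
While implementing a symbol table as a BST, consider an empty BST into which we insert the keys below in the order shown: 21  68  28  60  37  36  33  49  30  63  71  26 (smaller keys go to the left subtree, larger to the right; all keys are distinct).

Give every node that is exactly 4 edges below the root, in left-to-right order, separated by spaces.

37 63

21: root
68: right child of 21 (depth 1)
28: left child of 68 (depth 2)
60: right child of 28 (depth 3)
37: left child of 60 (depth 4)
36: left child of 37 (depth 5)
33: left child of 36 (depth 6)
49: right child of 37 (depth 5)
30: left child of 33 (depth 7)
63: right child of 60 (depth 4)
71: right child of 68 (depth 2)
26: left child of 28 (depth 3)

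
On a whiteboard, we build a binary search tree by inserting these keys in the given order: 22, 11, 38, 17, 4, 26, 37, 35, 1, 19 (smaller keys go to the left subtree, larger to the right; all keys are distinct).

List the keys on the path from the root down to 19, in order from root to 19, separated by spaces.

22 11 17 19

22: root
11: left child of 22 (depth 1)
38: right child of 22 (depth 1)
17: right child of 11 (depth 2)
4: left child of 11 (depth 2)
26: left child of 38 (depth 2)
37: right child of 26 (depth 3)
35: left child of 37 (depth 4)
1: left child of 4 (depth 3)
19: right child of 17 (depth 3)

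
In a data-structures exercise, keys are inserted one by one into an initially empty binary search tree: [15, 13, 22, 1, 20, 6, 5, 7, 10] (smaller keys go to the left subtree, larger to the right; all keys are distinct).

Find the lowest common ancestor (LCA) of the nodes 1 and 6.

1

Insert 15: tree is empty, so 15 becomes the root.
Insert 13: 13 < 15 → go left. Place as left child of 15.
Insert 22: 22 > 15 → go right. Place as right child of 15.
Insert 1: 1 < 15 → go left; 1 < 13 → go left. Place as left child of 13.
Insert 20: 20 > 15 → go right; 20 < 22 → go left. Place as left child of 22.
Insert 6: 6 < 15 → go left; 6 < 13 → go left; 6 > 1 → go right. Place as right child of 1.
Insert 5: 5 < 15 → go left; 5 < 13 → go left; 5 > 1 → go right; 5 < 6 → go left. Place as left child of 6.
Insert 7: 7 < 15 → go left; 7 < 13 → go left; 7 > 1 → go right; 7 > 6 → go right. Place as right child of 6.
Insert 10: 10 < 15 → go left; 10 < 13 → go left; 10 > 1 → go right; 10 > 6 → go right; 10 > 7 → go right. Place as right child of 7.

Path to 1: 15 → 13 → 1
Path to 6: 15 → 13 → 1 → 6
1 lies on both paths and is an ancestor of the other node.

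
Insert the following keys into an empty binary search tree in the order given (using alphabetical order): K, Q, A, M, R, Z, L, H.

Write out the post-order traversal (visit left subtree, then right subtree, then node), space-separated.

H A L M Z R Q K

K: root
Q: right child of K (depth 1)
A: left child of K (depth 1)
M: left child of Q (depth 2)
R: right child of Q (depth 2)
Z: right child of R (depth 3)
L: left child of M (depth 3)
H: right child of A (depth 2)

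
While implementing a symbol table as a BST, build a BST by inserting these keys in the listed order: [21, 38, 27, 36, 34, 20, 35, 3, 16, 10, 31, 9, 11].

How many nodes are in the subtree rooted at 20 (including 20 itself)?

6

21: root
38: right child of 21 (depth 1)
27: left child of 38 (depth 2)
36: right child of 27 (depth 3)
34: left child of 36 (depth 4)
20: left child of 21 (depth 1)
35: right child of 34 (depth 5)
3: left child of 20 (depth 2)
16: right child of 3 (depth 3)
10: left child of 16 (depth 4)
31: left child of 34 (depth 5)
9: left child of 10 (depth 5)
11: right child of 10 (depth 5)

Subtree rooted at 20 contains: 20, 3, 16, 10, 9, 11 — 6 nodes.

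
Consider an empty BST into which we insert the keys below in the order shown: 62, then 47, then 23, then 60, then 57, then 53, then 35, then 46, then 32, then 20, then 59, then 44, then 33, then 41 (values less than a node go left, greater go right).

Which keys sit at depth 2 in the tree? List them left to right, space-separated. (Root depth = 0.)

23 60

62: root
47: left child of 62 (depth 1)
23: left child of 47 (depth 2)
60: right child of 47 (depth 2)
57: left child of 60 (depth 3)
53: left child of 57 (depth 4)
35: right child of 23 (depth 3)
46: right child of 35 (depth 4)
32: left child of 35 (depth 4)
20: left child of 23 (depth 3)
59: right child of 57 (depth 4)
44: left child of 46 (depth 5)
33: right child of 32 (depth 5)
41: left child of 44 (depth 6)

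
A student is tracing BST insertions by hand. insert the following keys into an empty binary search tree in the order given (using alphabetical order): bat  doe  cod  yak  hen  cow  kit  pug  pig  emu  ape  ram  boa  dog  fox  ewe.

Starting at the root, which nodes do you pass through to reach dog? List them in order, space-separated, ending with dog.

Resulting structure (node: left, right):
  bat: L=ape, R=doe
  doe: L=cod, R=yak
  cod: L=boa, R=cow
  yak: L=hen, R=–
  hen: L=emu, R=kit
  cow: L=–, R=–
  kit: L=–, R=pug
  pug: L=pig, R=ram
  pig: L=–, R=–
  emu: L=dog, R=fox
  ape: L=–, R=–
  ram: L=–, R=–
  boa: L=–, R=–
  dog: L=–, R=–
  fox: L=ewe, R=–
  ewe: L=–, R=–

bat doe yak hen emu dog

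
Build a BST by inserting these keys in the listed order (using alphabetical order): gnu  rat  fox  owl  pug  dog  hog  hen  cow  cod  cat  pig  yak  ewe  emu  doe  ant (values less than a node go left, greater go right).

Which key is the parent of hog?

owl

gnu: root
rat: right child of gnu (depth 1)
fox: left child of gnu (depth 1)
owl: left child of rat (depth 2)
pug: right child of owl (depth 3)
dog: left child of fox (depth 2)
hog: left child of owl (depth 3)
hen: left child of hog (depth 4)
cow: left child of dog (depth 3)
cod: left child of cow (depth 4)
cat: left child of cod (depth 5)
pig: left child of pug (depth 4)
yak: right child of rat (depth 2)
ewe: right child of dog (depth 3)
emu: left child of ewe (depth 4)
doe: right child of cow (depth 4)
ant: left child of cat (depth 6)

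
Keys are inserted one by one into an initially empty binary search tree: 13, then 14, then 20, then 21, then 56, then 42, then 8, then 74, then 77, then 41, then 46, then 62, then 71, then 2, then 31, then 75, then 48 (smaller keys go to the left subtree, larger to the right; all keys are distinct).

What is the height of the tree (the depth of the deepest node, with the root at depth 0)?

13: root
14: right child of 13 (depth 1)
20: right child of 14 (depth 2)
21: right child of 20 (depth 3)
56: right child of 21 (depth 4)
42: left child of 56 (depth 5)
8: left child of 13 (depth 1)
74: right child of 56 (depth 5)
77: right child of 74 (depth 6)
41: left child of 42 (depth 6)
46: right child of 42 (depth 6)
62: left child of 74 (depth 6)
71: right child of 62 (depth 7)
2: left child of 8 (depth 2)
31: left child of 41 (depth 7)
75: left child of 77 (depth 7)
48: right child of 46 (depth 7)

The deepest node is 71 at depth 7.

7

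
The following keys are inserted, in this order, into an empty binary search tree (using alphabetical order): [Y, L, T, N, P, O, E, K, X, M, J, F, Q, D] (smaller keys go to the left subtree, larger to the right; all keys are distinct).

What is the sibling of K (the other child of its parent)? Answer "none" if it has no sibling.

D

Resulting structure (node: left, right):
  Y: L=L, R=–
  L: L=E, R=T
  T: L=N, R=X
  N: L=M, R=P
  P: L=O, R=Q
  O: L=–, R=–
  E: L=D, R=K
  K: L=J, R=–
  X: L=–, R=–
  M: L=–, R=–
  J: L=F, R=–
  F: L=–, R=–
  Q: L=–, R=–
  D: L=–, R=–

K's parent is E; the other child of E is D.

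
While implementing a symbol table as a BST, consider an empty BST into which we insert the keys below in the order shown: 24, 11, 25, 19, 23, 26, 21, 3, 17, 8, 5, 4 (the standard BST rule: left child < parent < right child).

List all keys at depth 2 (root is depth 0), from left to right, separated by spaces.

24: root
11: left child of 24 (depth 1)
25: right child of 24 (depth 1)
19: right child of 11 (depth 2)
23: right child of 19 (depth 3)
26: right child of 25 (depth 2)
21: left child of 23 (depth 4)
3: left child of 11 (depth 2)
17: left child of 19 (depth 3)
8: right child of 3 (depth 3)
5: left child of 8 (depth 4)
4: left child of 5 (depth 5)

3 19 26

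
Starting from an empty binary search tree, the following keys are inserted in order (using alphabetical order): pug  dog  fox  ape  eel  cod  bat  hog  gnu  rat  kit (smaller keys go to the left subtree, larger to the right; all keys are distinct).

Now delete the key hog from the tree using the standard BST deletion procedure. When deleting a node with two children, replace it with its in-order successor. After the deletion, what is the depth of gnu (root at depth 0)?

pug: root
dog: left child of pug (depth 1)
fox: right child of dog (depth 2)
ape: left child of dog (depth 2)
eel: left child of fox (depth 3)
cod: right child of ape (depth 3)
bat: left child of cod (depth 4)
hog: right child of fox (depth 3)
gnu: left child of hog (depth 4)
rat: right child of pug (depth 1)
kit: right child of hog (depth 4)

Delete hog (two children — replace with in-order successor).
After deletion, path to gnu: pug → dog → fox → kit → gnu.

4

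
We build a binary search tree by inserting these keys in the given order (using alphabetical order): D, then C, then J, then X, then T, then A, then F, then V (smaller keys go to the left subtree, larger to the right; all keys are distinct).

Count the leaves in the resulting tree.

3

Insert D: tree is empty, so D becomes the root.
Insert C: C < D → go left. Place as left child of D.
Insert J: J > D → go right. Place as right child of D.
Insert X: X > D → go right; X > J → go right. Place as right child of J.
Insert T: T > D → go right; T > J → go right; T < X → go left. Place as left child of X.
Insert A: A < D → go left; A < C → go left. Place as left child of C.
Insert F: F > D → go right; F < J → go left. Place as left child of J.
Insert V: V > D → go right; V > J → go right; V < X → go left; V > T → go right. Place as right child of T.

Leaves: A, F, V — 3 in total.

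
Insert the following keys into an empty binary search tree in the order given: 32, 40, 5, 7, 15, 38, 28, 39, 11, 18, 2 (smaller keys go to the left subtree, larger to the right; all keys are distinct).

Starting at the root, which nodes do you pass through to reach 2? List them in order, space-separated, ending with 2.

32 5 2

Insert 32: tree is empty, so 32 becomes the root.
Insert 40: 40 > 32 → go right. Place as right child of 32.
Insert 5: 5 < 32 → go left. Place as left child of 32.
Insert 7: 7 < 32 → go left; 7 > 5 → go right. Place as right child of 5.
Insert 15: 15 < 32 → go left; 15 > 5 → go right; 15 > 7 → go right. Place as right child of 7.
Insert 38: 38 > 32 → go right; 38 < 40 → go left. Place as left child of 40.
Insert 28: 28 < 32 → go left; 28 > 5 → go right; 28 > 7 → go right; 28 > 15 → go right. Place as right child of 15.
Insert 39: 39 > 32 → go right; 39 < 40 → go left; 39 > 38 → go right. Place as right child of 38.
Insert 11: 11 < 32 → go left; 11 > 5 → go right; 11 > 7 → go right; 11 < 15 → go left. Place as left child of 15.
Insert 18: 18 < 32 → go left; 18 > 5 → go right; 18 > 7 → go right; 18 > 15 → go right; 18 < 28 → go left. Place as left child of 28.
Insert 2: 2 < 32 → go left; 2 < 5 → go left. Place as left child of 5.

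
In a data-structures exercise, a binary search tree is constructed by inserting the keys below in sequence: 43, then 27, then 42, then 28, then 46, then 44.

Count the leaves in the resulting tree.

2

Insert 43: tree is empty, so 43 becomes the root.
Insert 27: 27 < 43 → go left. Place as left child of 43.
Insert 42: 42 < 43 → go left; 42 > 27 → go right. Place as right child of 27.
Insert 28: 28 < 43 → go left; 28 > 27 → go right; 28 < 42 → go left. Place as left child of 42.
Insert 46: 46 > 43 → go right. Place as right child of 43.
Insert 44: 44 > 43 → go right; 44 < 46 → go left. Place as left child of 46.

Leaves: 28, 44 — 2 in total.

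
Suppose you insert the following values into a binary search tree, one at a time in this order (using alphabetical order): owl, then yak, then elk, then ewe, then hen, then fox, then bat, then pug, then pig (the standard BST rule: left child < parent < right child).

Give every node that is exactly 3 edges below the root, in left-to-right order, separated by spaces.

hen pig

owl: root
yak: right child of owl (depth 1)
elk: left child of owl (depth 1)
ewe: right child of elk (depth 2)
hen: right child of ewe (depth 3)
fox: left child of hen (depth 4)
bat: left child of elk (depth 2)
pug: left child of yak (depth 2)
pig: left child of pug (depth 3)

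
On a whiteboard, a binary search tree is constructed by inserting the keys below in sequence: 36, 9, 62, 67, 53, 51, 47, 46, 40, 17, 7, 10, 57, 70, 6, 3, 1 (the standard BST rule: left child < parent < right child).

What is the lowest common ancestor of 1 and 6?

6

36: root
9: left child of 36 (depth 1)
62: right child of 36 (depth 1)
67: right child of 62 (depth 2)
53: left child of 62 (depth 2)
51: left child of 53 (depth 3)
47: left child of 51 (depth 4)
46: left child of 47 (depth 5)
40: left child of 46 (depth 6)
17: right child of 9 (depth 2)
7: left child of 9 (depth 2)
10: left child of 17 (depth 3)
57: right child of 53 (depth 3)
70: right child of 67 (depth 3)
6: left child of 7 (depth 3)
3: left child of 6 (depth 4)
1: left child of 3 (depth 5)

Path to 1: 36 → 9 → 7 → 6 → 3 → 1
Path to 6: 36 → 9 → 7 → 6
6 lies on both paths and is an ancestor of the other node.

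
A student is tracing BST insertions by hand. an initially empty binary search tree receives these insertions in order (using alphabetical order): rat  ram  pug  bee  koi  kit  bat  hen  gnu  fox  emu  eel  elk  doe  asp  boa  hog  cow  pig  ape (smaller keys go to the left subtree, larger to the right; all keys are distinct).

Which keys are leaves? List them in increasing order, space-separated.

ape cow elk hog pig

Insert rat: tree is empty, so rat becomes the root.
Insert ram: ram < rat → go left. Place as left child of rat.
Insert pug: pug < rat → go left; pug < ram → go left. Place as left child of ram.
Insert bee: bee < rat → go left; bee < ram → go left; bee < pug → go left. Place as left child of pug.
Insert koi: koi < rat → go left; koi < ram → go left; koi < pug → go left; koi > bee → go right. Place as right child of bee.
Insert kit: kit < rat → go left; kit < ram → go left; kit < pug → go left; kit > bee → go right; kit < koi → go left. Place as left child of koi.
Insert bat: bat < rat → go left; bat < ram → go left; bat < pug → go left; bat < bee → go left. Place as left child of bee.
Insert hen: hen < rat → go left; hen < ram → go left; hen < pug → go left; hen > bee → go right; hen < koi → go left; hen < kit → go left. Place as left child of kit.
Insert gnu: gnu < rat → go left; gnu < ram → go left; gnu < pug → go left; gnu > bee → go right; gnu < koi → go left; gnu < kit → go left; gnu < hen → go left. Place as left child of hen.
Insert fox: fox < rat → go left; fox < ram → go left; fox < pug → go left; fox > bee → go right; fox < koi → go left; fox < kit → go left; fox < hen → go left; fox < gnu → go left. Place as left child of gnu.
Insert emu: emu < rat → go left; emu < ram → go left; emu < pug → go left; emu > bee → go right; emu < koi → go left; emu < kit → go left; emu < hen → go left; emu < gnu → go left; emu < fox → go left. Place as left child of fox.
Insert eel: eel < rat → go left; eel < ram → go left; eel < pug → go left; eel > bee → go right; eel < koi → go left; eel < kit → go left; eel < hen → go left; eel < gnu → go left; eel < fox → go left; eel < emu → go left. Place as left child of emu.
Insert elk: elk < rat → go left; elk < ram → go left; elk < pug → go left; elk > bee → go right; elk < koi → go left; elk < kit → go left; elk < hen → go left; elk < gnu → go left; elk < fox → go left; elk < emu → go left; elk > eel → go right. Place as right child of eel.
Insert doe: doe < rat → go left; doe < ram → go left; doe < pug → go left; doe > bee → go right; doe < koi → go left; doe < kit → go left; doe < hen → go left; doe < gnu → go left; doe < fox → go left; doe < emu → go left; doe < eel → go left. Place as left child of eel.
Insert asp: asp < rat → go left; asp < ram → go left; asp < pug → go left; asp < bee → go left; asp < bat → go left. Place as left child of bat.
Insert boa: boa < rat → go left; boa < ram → go left; boa < pug → go left; boa > bee → go right; boa < koi → go left; boa < kit → go left; boa < hen → go left; boa < gnu → go left; boa < fox → go left; boa < emu → go left; boa < eel → go left; boa < doe → go left. Place as left child of doe.
Insert hog: hog < rat → go left; hog < ram → go left; hog < pug → go left; hog > bee → go right; hog < koi → go left; hog < kit → go left; hog > hen → go right. Place as right child of hen.
Insert cow: cow < rat → go left; cow < ram → go left; cow < pug → go left; cow > bee → go right; cow < koi → go left; cow < kit → go left; cow < hen → go left; cow < gnu → go left; cow < fox → go left; cow < emu → go left; cow < eel → go left; cow < doe → go left; cow > boa → go right. Place as right child of boa.
Insert pig: pig < rat → go left; pig < ram → go left; pig < pug → go left; pig > bee → go right; pig > koi → go right. Place as right child of koi.
Insert ape: ape < rat → go left; ape < ram → go left; ape < pug → go left; ape < bee → go left; ape < bat → go left; ape < asp → go left. Place as left child of asp.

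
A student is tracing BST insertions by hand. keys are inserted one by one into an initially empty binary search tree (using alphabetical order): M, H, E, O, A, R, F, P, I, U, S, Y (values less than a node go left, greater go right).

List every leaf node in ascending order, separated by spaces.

Resulting structure (node: left, right):
  M: L=H, R=O
  H: L=E, R=I
  E: L=A, R=F
  O: L=–, R=R
  A: L=–, R=–
  R: L=P, R=U
  F: L=–, R=–
  P: L=–, R=–
  I: L=–, R=–
  U: L=S, R=Y
  S: L=–, R=–
  Y: L=–, R=–

A F I P S Y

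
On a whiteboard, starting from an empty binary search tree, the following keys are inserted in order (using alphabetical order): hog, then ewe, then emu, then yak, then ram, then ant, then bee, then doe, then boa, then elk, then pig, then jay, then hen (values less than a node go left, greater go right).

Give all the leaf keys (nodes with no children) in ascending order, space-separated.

Insert hog: tree is empty, so hog becomes the root.
Insert ewe: ewe < hog → go left. Place as left child of hog.
Insert emu: emu < hog → go left; emu < ewe → go left. Place as left child of ewe.
Insert yak: yak > hog → go right. Place as right child of hog.
Insert ram: ram > hog → go right; ram < yak → go left. Place as left child of yak.
Insert ant: ant < hog → go left; ant < ewe → go left; ant < emu → go left. Place as left child of emu.
Insert bee: bee < hog → go left; bee < ewe → go left; bee < emu → go left; bee > ant → go right. Place as right child of ant.
Insert doe: doe < hog → go left; doe < ewe → go left; doe < emu → go left; doe > ant → go right; doe > bee → go right. Place as right child of bee.
Insert boa: boa < hog → go left; boa < ewe → go left; boa < emu → go left; boa > ant → go right; boa > bee → go right; boa < doe → go left. Place as left child of doe.
Insert elk: elk < hog → go left; elk < ewe → go left; elk < emu → go left; elk > ant → go right; elk > bee → go right; elk > doe → go right. Place as right child of doe.
Insert pig: pig > hog → go right; pig < yak → go left; pig < ram → go left. Place as left child of ram.
Insert jay: jay > hog → go right; jay < yak → go left; jay < ram → go left; jay < pig → go left. Place as left child of pig.
Insert hen: hen < hog → go left; hen > ewe → go right. Place as right child of ewe.

boa elk hen jay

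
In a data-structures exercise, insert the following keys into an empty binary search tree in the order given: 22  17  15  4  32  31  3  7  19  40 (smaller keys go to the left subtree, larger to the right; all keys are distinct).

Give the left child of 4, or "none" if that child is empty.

Resulting structure (node: left, right):
  22: L=17, R=32
  17: L=15, R=19
  15: L=4, R=–
  4: L=3, R=7
  32: L=31, R=40
  31: L=–, R=–
  3: L=–, R=–
  7: L=–, R=–
  19: L=–, R=–
  40: L=–, R=–

3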